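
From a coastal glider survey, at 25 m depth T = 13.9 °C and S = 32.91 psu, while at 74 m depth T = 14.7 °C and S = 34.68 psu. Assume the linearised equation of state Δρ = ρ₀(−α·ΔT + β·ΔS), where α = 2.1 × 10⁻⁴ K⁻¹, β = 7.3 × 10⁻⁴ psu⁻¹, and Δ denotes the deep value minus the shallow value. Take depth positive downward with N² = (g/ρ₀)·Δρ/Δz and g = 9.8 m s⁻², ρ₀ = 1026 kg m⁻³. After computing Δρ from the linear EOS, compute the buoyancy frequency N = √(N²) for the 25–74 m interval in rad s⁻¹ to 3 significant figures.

ΔT = +0.8 K, ΔS = +1.77 psu (deep − shallow).
Δρ/ρ₀ = −αΔT + βΔS = -1.68 × 10⁻⁴ + 1.2921 × 10⁻³ = 1.1241 × 10⁻³, so Δρ ≈ 1.153 kg m⁻³.
N² = (g/ρ₀)·Δρ/Δz = g·(Δρ/ρ₀)/Δz = 9.8 × 1.1241 × 10⁻³ / 49 = 2.2482 × 10⁻⁴ s⁻².
N = √(2.2482 × 10⁻⁴) = 0.014994 rad s⁻¹ ≈ 0.0150 rad s⁻¹.

0.0150 rad s⁻¹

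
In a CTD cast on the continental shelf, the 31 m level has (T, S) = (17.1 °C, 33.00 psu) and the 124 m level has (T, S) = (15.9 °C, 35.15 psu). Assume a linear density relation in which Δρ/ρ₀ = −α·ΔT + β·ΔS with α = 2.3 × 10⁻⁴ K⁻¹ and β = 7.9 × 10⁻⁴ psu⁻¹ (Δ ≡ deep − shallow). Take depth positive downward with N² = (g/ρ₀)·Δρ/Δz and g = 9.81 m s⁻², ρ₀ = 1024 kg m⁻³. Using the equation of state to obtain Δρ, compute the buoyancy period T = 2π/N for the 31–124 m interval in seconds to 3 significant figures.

435 s

ΔT = -1.2 K, ΔS = +2.15 psu (deep − shallow).
Δρ/ρ₀ = −αΔT + βΔS = 2.76 × 10⁻⁴ + 1.6985 × 10⁻³ = 1.9745 × 10⁻³, so Δρ ≈ 2.022 kg m⁻³.
N² = (g/ρ₀)·Δρ/Δz = g·(Δρ/ρ₀)/Δz = 9.81 × 1.9745 × 10⁻³ / 93 = 2.0828 × 10⁻⁴ s⁻².
N = √(2.0828 × 10⁻⁴) = 0.014432 rad s⁻¹ → T = 2π/N = 435.36 s ≈ 435 s.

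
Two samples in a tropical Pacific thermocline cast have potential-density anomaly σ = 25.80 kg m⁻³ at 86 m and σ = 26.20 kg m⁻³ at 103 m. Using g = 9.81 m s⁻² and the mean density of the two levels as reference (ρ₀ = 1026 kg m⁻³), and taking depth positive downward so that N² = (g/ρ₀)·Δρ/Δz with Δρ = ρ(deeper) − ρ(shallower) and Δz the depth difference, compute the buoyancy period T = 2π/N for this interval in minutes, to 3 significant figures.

Δρ = 1026.20 − 1025.80 = 0.40 kg m⁻³ over Δz = 103 − 86 = 17 m.
N² = (9.81/1026) × (0.40/17) = 2.2497 × 10⁻⁴ s⁻².
N = √(2.2497 × 10⁻⁴) = 0.014999 rad s⁻¹, so T = 2π/N = 418.91 s = 6.9818 min ≈ 6.98 min.

6.98 min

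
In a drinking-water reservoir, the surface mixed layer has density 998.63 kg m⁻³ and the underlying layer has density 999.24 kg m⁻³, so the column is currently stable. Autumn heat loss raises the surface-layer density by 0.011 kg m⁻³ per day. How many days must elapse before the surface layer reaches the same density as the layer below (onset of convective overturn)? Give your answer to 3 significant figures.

Density deficit of the surface layer: 999.24 − 998.63 = 0.61 kg m⁻³.
Required change = 0.61 / 0.011 = 55.5 days.

55.5 days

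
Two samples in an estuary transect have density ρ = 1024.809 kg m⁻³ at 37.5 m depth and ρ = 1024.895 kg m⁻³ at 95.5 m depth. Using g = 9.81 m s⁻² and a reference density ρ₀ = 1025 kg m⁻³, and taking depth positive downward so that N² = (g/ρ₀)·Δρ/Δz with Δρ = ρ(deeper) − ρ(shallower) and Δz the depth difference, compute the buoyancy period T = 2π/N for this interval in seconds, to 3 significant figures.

1.67 × 10³ s

Δρ = 1024.895 − 1024.809 = 0.086 kg m⁻³ over Δz = 95.5 − 37.5 = 58 m.
N² = (9.81/1025) × (0.086/58) = 1.4191 × 10⁻⁵ s⁻².
N = √(1.4191 × 10⁻⁵) = 3.7671 × 10⁻³ rad s⁻¹, so T = 2π/N = 1.6679 × 10³ s ≈ 1.67 × 10³ s.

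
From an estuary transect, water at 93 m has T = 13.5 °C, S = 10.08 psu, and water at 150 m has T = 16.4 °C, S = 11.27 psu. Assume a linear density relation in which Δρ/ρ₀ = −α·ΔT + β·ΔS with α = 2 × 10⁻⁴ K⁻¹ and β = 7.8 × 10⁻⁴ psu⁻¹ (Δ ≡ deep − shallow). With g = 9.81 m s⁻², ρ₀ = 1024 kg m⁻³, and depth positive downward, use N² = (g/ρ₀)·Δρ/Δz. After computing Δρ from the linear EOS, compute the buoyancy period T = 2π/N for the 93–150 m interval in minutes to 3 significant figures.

13.5 min

ΔT = +2.9 K, ΔS = +1.19 psu (deep − shallow).
Δρ/ρ₀ = −αΔT + βΔS = -5.80 × 10⁻⁴ + 9.282 × 10⁻⁴ = 3.482 × 10⁻⁴, so Δρ ≈ 0.3566 kg m⁻³.
N² = (g/ρ₀)·Δρ/Δz = g·(Δρ/ρ₀)/Δz = 9.81 × 3.482 × 10⁻⁴ / 57 = 5.9927 × 10⁻⁵ s⁻².
N = √(5.9927 × 10⁻⁵) = 7.7413 × 10⁻³ rad s⁻¹ → T = 2π/N = 811.64 s = 13.527 min ≈ 13.5 min.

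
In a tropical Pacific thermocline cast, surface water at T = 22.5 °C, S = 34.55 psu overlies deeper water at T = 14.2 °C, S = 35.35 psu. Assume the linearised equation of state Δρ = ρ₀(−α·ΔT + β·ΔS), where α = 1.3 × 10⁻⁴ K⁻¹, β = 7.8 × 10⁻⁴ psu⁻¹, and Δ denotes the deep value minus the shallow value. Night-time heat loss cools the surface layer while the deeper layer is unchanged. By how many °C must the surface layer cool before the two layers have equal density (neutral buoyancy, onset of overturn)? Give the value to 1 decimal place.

13.1 °C

Neutral buoyancy requires Δρ = 0, i.e. −α(T_deep − T_surf′) + β(S_deep − S_surf) = 0.
T_surf′ = T_deep − (β/α)·ΔS = 14.2 − (7.8 × 10⁻⁴/1.3 × 10⁻⁴)·(+0.80) = 9.400 °C.
Cooling required: 22.5 − (9.400) = 13.100 °C.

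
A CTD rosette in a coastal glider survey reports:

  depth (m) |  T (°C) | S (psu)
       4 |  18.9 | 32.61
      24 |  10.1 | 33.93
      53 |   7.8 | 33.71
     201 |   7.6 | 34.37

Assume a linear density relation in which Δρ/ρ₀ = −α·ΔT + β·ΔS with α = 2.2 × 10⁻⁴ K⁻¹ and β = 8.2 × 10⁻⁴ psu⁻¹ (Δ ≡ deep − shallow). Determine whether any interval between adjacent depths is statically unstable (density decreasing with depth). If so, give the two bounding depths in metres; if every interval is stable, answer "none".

none

Evaluate Δρ/ρ₀ = −αΔT + βΔS across each adjacent pair:
  4–24 m: −αΔT+βΔS = −(2.2 × 10⁻⁴)(-8.8)+(8.2 × 10⁻⁴)(+1.32) = 3.0 × 10⁻³ → stable
  24–53 m: −αΔT+βΔS = −(2.2 × 10⁻⁴)(-2.3)+(8.2 × 10⁻⁴)(-0.22) = 3.3 × 10⁻⁴ → stable
  53–201 m: −αΔT+βΔS = −(2.2 × 10⁻⁴)(-0.2)+(8.2 × 10⁻⁴)(+0.66) = 5.9 × 10⁻⁴ → stable
Every interval has Δρ > 0: the column is stably stratified throughout.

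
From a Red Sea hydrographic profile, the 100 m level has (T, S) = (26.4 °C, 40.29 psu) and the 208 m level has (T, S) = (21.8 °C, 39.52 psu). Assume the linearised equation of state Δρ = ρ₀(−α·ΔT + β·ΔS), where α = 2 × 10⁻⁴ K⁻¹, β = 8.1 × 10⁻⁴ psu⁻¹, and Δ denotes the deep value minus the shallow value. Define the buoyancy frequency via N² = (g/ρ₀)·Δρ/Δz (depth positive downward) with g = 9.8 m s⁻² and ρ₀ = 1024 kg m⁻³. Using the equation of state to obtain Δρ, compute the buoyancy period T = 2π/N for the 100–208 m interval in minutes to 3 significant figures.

ΔT = -4.6 K, ΔS = -0.77 psu (deep − shallow).
Δρ/ρ₀ = −αΔT + βΔS = 9.20 × 10⁻⁴ − 6.237 × 10⁻⁴ = 2.963 × 10⁻⁴, so Δρ ≈ 0.3034 kg m⁻³.
N² = (g/ρ₀)·Δρ/Δz = g·(Δρ/ρ₀)/Δz = 9.8 × 2.963 × 10⁻⁴ / 108 = 2.6886 × 10⁻⁵ s⁻².
N = √(2.6886 × 10⁻⁵) = 5.1852 × 10⁻³ rad s⁻¹ → T = 2π/N = 1.2118 × 10³ s = 20.197 min ≈ 20.2 min.

20.2 min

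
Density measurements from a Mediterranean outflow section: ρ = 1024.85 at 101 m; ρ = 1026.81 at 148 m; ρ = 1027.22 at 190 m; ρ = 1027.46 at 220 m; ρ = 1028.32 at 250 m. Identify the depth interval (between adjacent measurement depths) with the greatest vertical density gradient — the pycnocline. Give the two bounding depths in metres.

101–148 m

Compute the density gradient over each adjacent pair:
  101–148 m: Δρ/Δz = 1.96/47 = 0.042 kg m⁻⁴
  148–190 m: Δρ/Δz = 0.41/42 = 9.8 × 10⁻³ kg m⁻⁴
  190–220 m: Δρ/Δz = 0.24/30 = 8.0 × 10⁻³ kg m⁻⁴
  220–250 m: Δρ/Δz = 0.86/30 = 0.029 kg m⁻⁴
The largest gradient is in the 101–148 m interval — the pycnocline.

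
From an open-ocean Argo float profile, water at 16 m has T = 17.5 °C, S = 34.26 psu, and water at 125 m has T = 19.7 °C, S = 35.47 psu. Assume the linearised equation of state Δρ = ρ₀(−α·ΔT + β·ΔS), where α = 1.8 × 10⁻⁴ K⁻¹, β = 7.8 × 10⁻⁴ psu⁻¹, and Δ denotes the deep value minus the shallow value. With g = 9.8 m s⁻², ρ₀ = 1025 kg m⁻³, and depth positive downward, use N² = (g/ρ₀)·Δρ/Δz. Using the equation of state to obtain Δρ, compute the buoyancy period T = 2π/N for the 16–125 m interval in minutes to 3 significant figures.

14.9 min

ΔT = +2.2 K, ΔS = +1.21 psu (deep − shallow).
Δρ/ρ₀ = −αΔT + βΔS = -3.96 × 10⁻⁴ + 9.438 × 10⁻⁴ = 5.478 × 10⁻⁴, so Δρ ≈ 0.5615 kg m⁻³.
N² = (g/ρ₀)·Δρ/Δz = g·(Δρ/ρ₀)/Δz = 9.8 × 5.478 × 10⁻⁴ / 109 = 4.9252 × 10⁻⁵ s⁻².
N = √(4.9252 × 10⁻⁵) = 7.0180 × 10⁻³ rad s⁻¹ → T = 2π/N = 895.30 s = 14.922 min ≈ 14.9 min.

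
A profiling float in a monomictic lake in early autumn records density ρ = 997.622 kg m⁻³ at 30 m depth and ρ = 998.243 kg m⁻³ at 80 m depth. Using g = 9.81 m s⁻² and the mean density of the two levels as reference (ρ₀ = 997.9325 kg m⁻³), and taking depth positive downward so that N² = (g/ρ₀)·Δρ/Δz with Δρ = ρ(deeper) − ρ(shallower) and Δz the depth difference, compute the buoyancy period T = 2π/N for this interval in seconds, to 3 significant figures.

Δρ = 998.243 − 997.622 = 0.621 kg m⁻³ over Δz = 80 − 30 = 50 m.
N² = (9.81/997.9325) × (0.621/50) = 1.2209 × 10⁻⁴ s⁻².
N = √(1.2209 × 10⁻⁴) = 0.011049 rad s⁻¹, so T = 2π/N = 568.67 s ≈ 569 s.

569 s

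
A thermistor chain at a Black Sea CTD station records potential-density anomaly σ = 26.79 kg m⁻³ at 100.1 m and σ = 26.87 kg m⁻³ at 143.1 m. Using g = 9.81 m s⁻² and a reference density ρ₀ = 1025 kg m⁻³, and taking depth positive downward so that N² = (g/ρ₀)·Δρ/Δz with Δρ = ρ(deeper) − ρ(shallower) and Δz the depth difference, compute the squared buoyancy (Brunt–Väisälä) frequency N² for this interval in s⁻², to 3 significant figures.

Δρ = 1026.87 − 1026.79 = 0.08 kg m⁻³ over Δz = 143.1 − 100.1 = 43 m.
N² = (9.81/1025) × (0.08/43) = 1.7806 × 10⁻⁵ s⁻² ≈ 1.78 × 10⁻⁵ s⁻².

1.78 × 10⁻⁵ s⁻²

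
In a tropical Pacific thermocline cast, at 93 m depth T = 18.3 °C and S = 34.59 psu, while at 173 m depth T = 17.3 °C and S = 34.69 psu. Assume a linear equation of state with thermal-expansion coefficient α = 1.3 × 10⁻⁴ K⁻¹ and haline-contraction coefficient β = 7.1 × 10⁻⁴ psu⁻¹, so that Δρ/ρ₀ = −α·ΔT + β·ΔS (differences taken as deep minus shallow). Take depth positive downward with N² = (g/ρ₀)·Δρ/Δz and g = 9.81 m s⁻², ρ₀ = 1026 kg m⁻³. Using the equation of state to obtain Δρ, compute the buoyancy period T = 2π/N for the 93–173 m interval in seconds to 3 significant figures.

1.27 × 10³ s

ΔT = -1.0 K, ΔS = +0.10 psu (deep − shallow).
Δρ/ρ₀ = −αΔT + βΔS = 1.30 × 10⁻⁴ + 7.10 × 10⁻⁵ = 2.01 × 10⁻⁴, so Δρ ≈ 0.2062 kg m⁻³.
N² = (g/ρ₀)·Δρ/Δz = g·(Δρ/ρ₀)/Δz = 9.81 × 2.01 × 10⁻⁴ / 80 = 2.4648 × 10⁻⁵ s⁻².
N = √(2.4648 × 10⁻⁵) = 4.9647 × 10⁻³ rad s⁻¹ → T = 2π/N = 1.2656 × 10³ s ≈ 1.27 × 10³ s.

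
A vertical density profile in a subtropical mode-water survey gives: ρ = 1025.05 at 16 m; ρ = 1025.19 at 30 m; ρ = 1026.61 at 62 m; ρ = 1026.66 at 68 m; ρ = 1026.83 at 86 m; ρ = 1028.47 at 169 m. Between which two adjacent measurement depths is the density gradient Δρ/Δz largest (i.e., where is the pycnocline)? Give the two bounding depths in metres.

30–62 m

Compute the density gradient over each adjacent pair:
  16–30 m: Δρ/Δz = 0.14/14 = 0.010 kg m⁻⁴
  30–62 m: Δρ/Δz = 1.42/32 = 0.044 kg m⁻⁴
  62–68 m: Δρ/Δz = 0.05/6 = 8.3 × 10⁻³ kg m⁻⁴
  68–86 m: Δρ/Δz = 0.17/18 = 9.4 × 10⁻³ kg m⁻⁴
  86–169 m: Δρ/Δz = 1.64/83 = 0.020 kg m⁻⁴
The largest gradient is in the 30–62 m interval — the pycnocline.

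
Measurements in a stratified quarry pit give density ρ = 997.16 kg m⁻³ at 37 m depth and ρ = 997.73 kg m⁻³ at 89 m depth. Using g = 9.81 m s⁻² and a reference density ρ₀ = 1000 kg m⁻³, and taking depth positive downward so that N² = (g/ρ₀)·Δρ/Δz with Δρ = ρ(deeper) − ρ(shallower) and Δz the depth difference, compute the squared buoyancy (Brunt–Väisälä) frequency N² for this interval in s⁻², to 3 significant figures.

Δρ = 997.73 − 997.16 = 0.57 kg m⁻³ over Δz = 89 − 37 = 52 m.
N² = (9.81/1000) × (0.57/52) = 1.0753 × 10⁻⁴ s⁻² ≈ 1.08 × 10⁻⁴ s⁻².

1.08 × 10⁻⁴ s⁻²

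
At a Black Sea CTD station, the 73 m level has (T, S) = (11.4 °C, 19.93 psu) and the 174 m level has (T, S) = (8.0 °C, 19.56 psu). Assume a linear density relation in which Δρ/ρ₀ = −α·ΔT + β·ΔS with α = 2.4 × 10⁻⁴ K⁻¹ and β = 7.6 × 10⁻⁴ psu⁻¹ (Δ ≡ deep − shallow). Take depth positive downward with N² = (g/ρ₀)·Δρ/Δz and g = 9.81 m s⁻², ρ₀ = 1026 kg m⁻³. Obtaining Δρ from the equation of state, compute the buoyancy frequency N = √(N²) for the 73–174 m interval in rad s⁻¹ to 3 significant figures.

ΔT = -3.4 K, ΔS = -0.37 psu (deep − shallow).
Δρ/ρ₀ = −αΔT + βΔS = 8.16 × 10⁻⁴ − 2.812 × 10⁻⁴ = 5.348 × 10⁻⁴, so Δρ ≈ 0.5487 kg m⁻³.
N² = (g/ρ₀)·Δρ/Δz = g·(Δρ/ρ₀)/Δz = 9.81 × 5.348 × 10⁻⁴ / 101 = 5.1944 × 10⁻⁵ s⁻².
N = √(5.1944 × 10⁻⁵) = 7.2072 × 10⁻³ rad s⁻¹ ≈ 7.21 × 10⁻³ rad s⁻¹.

7.21 × 10⁻³ rad s⁻¹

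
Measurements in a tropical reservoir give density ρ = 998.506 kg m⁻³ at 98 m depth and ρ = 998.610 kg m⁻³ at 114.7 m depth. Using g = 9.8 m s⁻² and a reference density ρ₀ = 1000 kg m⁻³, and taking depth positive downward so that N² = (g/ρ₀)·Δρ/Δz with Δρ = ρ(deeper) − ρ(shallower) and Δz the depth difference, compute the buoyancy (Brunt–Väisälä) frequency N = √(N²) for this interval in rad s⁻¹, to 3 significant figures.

Δρ = 998.610 − 998.506 = 0.104 kg m⁻³ over Δz = 114.7 − 98 = 16.7 m.
N² = (9.8/1000) × (0.104/16.7) = 6.1030 × 10⁻⁵ s⁻².
N = √(6.1030 × 10⁻⁵) = 7.8122 × 10⁻³ rad s⁻¹ ≈ 7.81 × 10⁻³ rad s⁻¹.
Since Δρ > 0 the layer is stably stratified.

7.81 × 10⁻³ rad s⁻¹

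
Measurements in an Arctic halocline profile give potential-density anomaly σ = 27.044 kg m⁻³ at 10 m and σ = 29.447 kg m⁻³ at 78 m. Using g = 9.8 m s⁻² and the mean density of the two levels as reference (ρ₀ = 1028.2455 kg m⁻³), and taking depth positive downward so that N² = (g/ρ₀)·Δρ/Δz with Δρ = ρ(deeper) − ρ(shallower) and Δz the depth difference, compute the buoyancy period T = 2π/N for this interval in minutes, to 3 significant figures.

Δρ = 1029.447 − 1027.044 = 2.403 kg m⁻³ over Δz = 78 − 10 = 68 m.
N² = (9.8/1028.2455) × (2.403/68) = 3.3680 × 10⁻⁴ s⁻².
N = √(3.3680 × 10⁻⁴) = 0.018352 rad s⁻¹, so T = 2π/N = 342.37 s = 5.7062 min ≈ 5.71 min.
A positive N² confirms static stability across the interval.

5.71 min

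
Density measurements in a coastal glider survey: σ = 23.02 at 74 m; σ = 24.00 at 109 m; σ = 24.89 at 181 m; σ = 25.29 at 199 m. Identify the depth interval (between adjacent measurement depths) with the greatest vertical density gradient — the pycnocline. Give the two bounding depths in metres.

74–109 m

Compute the density gradient over each adjacent pair:
  74–109 m: Δρ/Δz = 0.98/35 = 0.028 kg m⁻⁴
  109–181 m: Δρ/Δz = 0.89/72 = 0.012 kg m⁻⁴
  181–199 m: Δρ/Δz = 0.40/18 = 0.022 kg m⁻⁴
The largest gradient is in the 74–109 m interval — the pycnocline.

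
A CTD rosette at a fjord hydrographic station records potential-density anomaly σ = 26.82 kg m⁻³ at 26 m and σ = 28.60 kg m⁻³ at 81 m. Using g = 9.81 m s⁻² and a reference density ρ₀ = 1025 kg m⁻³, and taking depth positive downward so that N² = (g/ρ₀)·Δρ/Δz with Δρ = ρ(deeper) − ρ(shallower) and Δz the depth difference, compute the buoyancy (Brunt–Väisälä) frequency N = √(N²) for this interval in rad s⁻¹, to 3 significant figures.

Δρ = 1028.60 − 1026.82 = 1.78 kg m⁻³ over Δz = 81 − 26 = 55 m.
N² = (9.81/1025) × (1.78/55) = 3.0974 × 10⁻⁴ s⁻².
N = √(3.0974 × 10⁻⁴) = 0.017599 rad s⁻¹ ≈ 0.0176 rad s⁻¹.

0.0176 rad s⁻¹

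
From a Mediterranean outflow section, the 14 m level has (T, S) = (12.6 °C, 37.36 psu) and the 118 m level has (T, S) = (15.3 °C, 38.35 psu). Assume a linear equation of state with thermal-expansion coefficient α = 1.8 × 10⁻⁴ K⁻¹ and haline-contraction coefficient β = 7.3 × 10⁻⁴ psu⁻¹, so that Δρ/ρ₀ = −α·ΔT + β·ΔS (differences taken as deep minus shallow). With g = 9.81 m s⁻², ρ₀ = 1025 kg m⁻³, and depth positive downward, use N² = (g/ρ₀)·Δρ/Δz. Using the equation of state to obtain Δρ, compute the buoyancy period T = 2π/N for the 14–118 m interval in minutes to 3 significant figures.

ΔT = +2.7 K, ΔS = +0.99 psu (deep − shallow).
Δρ/ρ₀ = −αΔT + βΔS = -4.86 × 10⁻⁴ + 7.227 × 10⁻⁴ = 2.367 × 10⁻⁴, so Δρ ≈ 0.2426 kg m⁻³.
N² = (g/ρ₀)·Δρ/Δz = g·(Δρ/ρ₀)/Δz = 9.81 × 2.367 × 10⁻⁴ / 104 = 2.2327 × 10⁻⁵ s⁻².
N = √(2.2327 × 10⁻⁵) = 4.7251 × 10⁻³ rad s⁻¹ → T = 2π/N = 1.3297 × 10³ s = 22.162 min ≈ 22.2 min.

22.2 min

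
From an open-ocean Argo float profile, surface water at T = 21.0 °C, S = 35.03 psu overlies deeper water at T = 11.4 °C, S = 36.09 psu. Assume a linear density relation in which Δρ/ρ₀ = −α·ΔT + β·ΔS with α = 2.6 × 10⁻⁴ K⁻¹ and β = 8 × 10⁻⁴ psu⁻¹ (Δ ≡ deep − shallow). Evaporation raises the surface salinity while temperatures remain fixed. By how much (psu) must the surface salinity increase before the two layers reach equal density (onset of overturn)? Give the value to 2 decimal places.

Neutral buoyancy requires −α(T_deep − T_surf) + β(S_deep − S_surf′) = 0.
S_surf′ = S_deep − (α/β)·ΔT = 36.09 − (2.6 × 10⁻⁴/8 × 10⁻⁴)·(-9.6) = 39.2100 psu.
Increase required: 39.2100 − 35.03 = 4.1800 psu.

4.18 psu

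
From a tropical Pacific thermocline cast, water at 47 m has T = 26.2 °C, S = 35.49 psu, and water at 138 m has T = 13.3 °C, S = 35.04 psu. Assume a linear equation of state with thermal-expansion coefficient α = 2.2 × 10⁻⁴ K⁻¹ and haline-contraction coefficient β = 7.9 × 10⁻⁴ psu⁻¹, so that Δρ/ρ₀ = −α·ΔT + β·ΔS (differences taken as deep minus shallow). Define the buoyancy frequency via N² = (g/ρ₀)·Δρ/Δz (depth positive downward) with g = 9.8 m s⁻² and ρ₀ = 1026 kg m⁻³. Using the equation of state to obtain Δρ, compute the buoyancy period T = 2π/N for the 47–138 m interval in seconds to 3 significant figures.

384 s

ΔT = -12.9 K, ΔS = -0.45 psu (deep − shallow).
Δρ/ρ₀ = −αΔT + βΔS = 2.838 × 10⁻³ − 3.555 × 10⁻⁴ = 2.4825 × 10⁻³, so Δρ ≈ 2.547 kg m⁻³.
N² = (g/ρ₀)·Δρ/Δz = g·(Δρ/ρ₀)/Δz = 9.8 × 2.4825 × 10⁻³ / 91 = 2.6735 × 10⁻⁴ s⁻².
N = √(2.6735 × 10⁻⁴) = 0.016351 rad s⁻¹ → T = 2π/N = 384.27 s ≈ 384 s.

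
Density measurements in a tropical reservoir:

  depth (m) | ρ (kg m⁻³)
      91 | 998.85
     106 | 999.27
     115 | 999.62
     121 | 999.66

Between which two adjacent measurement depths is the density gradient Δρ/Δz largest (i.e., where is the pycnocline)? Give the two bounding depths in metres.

Compute the density gradient over each adjacent pair:
  91–106 m: Δρ/Δz = 0.42/15 = 0.028 kg m⁻⁴
  106–115 m: Δρ/Δz = 0.35/9 = 0.039 kg m⁻⁴
  115–121 m: Δρ/Δz = 0.04/6 = 6.7 × 10⁻³ kg m⁻⁴
The largest gradient is in the 106–115 m interval — the pycnocline.

106–115 m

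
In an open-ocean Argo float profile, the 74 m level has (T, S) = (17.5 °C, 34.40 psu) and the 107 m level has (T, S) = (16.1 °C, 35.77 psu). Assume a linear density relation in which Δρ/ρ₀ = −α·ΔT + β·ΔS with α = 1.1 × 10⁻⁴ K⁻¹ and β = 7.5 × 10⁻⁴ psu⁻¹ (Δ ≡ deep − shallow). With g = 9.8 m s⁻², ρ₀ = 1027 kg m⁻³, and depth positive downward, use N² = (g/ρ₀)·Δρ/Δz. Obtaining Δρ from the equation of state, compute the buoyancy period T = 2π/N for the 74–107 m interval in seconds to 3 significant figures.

ΔT = -1.4 K, ΔS = +1.37 psu (deep − shallow).
Δρ/ρ₀ = −αΔT + βΔS = 1.54 × 10⁻⁴ + 1.0275 × 10⁻³ = 1.1815 × 10⁻³, so Δρ ≈ 1.213 kg m⁻³.
N² = (g/ρ₀)·Δρ/Δz = g·(Δρ/ρ₀)/Δz = 9.8 × 1.1815 × 10⁻³ / 33 = 3.5087 × 10⁻⁴ s⁻².
N = √(3.5087 × 10⁻⁴) = 0.018732 rad s⁻¹ → T = 2π/N = 335.43 s ≈ 335 s.

335 s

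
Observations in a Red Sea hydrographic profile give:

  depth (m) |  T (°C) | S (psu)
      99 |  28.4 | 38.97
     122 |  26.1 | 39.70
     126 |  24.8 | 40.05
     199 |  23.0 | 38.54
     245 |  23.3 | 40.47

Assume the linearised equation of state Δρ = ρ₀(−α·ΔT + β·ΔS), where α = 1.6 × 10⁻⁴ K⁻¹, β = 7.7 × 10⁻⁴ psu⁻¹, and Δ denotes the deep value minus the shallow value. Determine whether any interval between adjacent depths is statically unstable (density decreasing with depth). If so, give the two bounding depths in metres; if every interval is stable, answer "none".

Evaluate Δρ/ρ₀ = −αΔT + βΔS across each adjacent pair:
  99–122 m: −αΔT+βΔS = −(1.6 × 10⁻⁴)(-2.3)+(7.7 × 10⁻⁴)(+0.73) = 9.3 × 10⁻⁴ → stable
  122–126 m: −αΔT+βΔS = −(1.6 × 10⁻⁴)(-1.3)+(7.7 × 10⁻⁴)(+0.35) = 4.8 × 10⁻⁴ → stable
  126–199 m: −αΔT+βΔS = −(1.6 × 10⁻⁴)(-1.8)+(7.7 × 10⁻⁴)(-1.51) = -8.7 × 10⁻⁴ → UNSTABLE
  199–245 m: −αΔT+βΔS = −(1.6 × 10⁻⁴)(+0.3)+(7.7 × 10⁻⁴)(+1.93) = 1.4 × 10⁻³ → stable
The 126–199 m interval has Δρ < 0: lighter water underlies denser water.

126–199 m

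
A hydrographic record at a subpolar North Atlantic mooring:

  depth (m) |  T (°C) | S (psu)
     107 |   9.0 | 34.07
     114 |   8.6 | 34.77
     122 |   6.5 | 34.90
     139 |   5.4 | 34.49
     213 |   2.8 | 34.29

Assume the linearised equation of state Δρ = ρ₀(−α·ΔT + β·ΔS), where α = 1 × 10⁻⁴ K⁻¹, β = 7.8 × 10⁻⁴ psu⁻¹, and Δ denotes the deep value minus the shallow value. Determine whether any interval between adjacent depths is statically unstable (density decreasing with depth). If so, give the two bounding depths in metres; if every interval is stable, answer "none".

Evaluate Δρ/ρ₀ = −αΔT + βΔS across each adjacent pair:
  107–114 m: −αΔT+βΔS = −(1 × 10⁻⁴)(-0.4)+(7.8 × 10⁻⁴)(+0.70) = 5.9 × 10⁻⁴ → stable
  114–122 m: −αΔT+βΔS = −(1 × 10⁻⁴)(-2.1)+(7.8 × 10⁻⁴)(+0.13) = 3.1 × 10⁻⁴ → stable
  122–139 m: −αΔT+βΔS = −(1 × 10⁻⁴)(-1.1)+(7.8 × 10⁻⁴)(-0.41) = -2.1 × 10⁻⁴ → UNSTABLE
  139–213 m: −αΔT+βΔS = −(1 × 10⁻⁴)(-2.6)+(7.8 × 10⁻⁴)(-0.20) = 1.0 × 10⁻⁴ → stable
The 122–139 m interval has Δρ < 0: lighter water underlies denser water.

122–139 m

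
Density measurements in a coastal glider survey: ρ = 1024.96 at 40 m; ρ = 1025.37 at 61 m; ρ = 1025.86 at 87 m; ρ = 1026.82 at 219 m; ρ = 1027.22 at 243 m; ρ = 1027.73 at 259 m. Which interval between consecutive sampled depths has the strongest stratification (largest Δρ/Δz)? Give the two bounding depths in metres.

Compute the density gradient over each adjacent pair:
  40–61 m: Δρ/Δz = 0.41/21 = 0.020 kg m⁻⁴
  61–87 m: Δρ/Δz = 0.49/26 = 0.019 kg m⁻⁴
  87–219 m: Δρ/Δz = 0.96/132 = 7.3 × 10⁻³ kg m⁻⁴
  219–243 m: Δρ/Δz = 0.40/24 = 0.017 kg m⁻⁴
  243–259 m: Δρ/Δz = 0.51/16 = 0.032 kg m⁻⁴
The largest gradient is in the 243–259 m interval — the pycnocline.

243–259 m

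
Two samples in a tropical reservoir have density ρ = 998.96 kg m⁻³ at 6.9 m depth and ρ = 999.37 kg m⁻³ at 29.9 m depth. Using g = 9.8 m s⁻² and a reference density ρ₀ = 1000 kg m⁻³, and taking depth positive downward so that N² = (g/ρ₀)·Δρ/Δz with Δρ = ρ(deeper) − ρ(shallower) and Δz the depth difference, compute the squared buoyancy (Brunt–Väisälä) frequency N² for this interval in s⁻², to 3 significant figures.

Δρ = 999.37 − 998.96 = 0.41 kg m⁻³ over Δz = 29.9 − 6.9 = 23 m.
N² = (9.8/1000) × (0.41/23) = 1.7470 × 10⁻⁴ s⁻² ≈ 1.75 × 10⁻⁴ s⁻².
A positive N² confirms static stability across the interval.

1.75 × 10⁻⁴ s⁻²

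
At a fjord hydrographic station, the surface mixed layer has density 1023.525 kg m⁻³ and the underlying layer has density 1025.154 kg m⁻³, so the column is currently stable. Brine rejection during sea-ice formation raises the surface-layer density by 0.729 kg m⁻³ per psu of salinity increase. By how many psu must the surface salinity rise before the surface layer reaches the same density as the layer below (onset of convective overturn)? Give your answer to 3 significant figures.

2.23 psu

Density deficit of the surface layer: 1025.154 − 1023.525 = 1.629 kg m⁻³.
Required change = 1.629 / 0.729 = 2.23 psu.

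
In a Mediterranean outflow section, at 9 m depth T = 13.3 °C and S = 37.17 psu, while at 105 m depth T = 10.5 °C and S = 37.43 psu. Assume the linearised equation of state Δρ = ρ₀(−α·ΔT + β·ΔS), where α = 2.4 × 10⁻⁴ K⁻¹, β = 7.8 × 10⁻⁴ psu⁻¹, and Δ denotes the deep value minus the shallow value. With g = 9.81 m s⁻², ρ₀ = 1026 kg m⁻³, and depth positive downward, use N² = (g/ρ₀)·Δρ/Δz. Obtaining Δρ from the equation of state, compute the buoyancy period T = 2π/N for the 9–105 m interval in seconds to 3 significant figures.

ΔT = -2.8 K, ΔS = +0.26 psu (deep − shallow).
Δρ/ρ₀ = −αΔT + βΔS = 6.72 × 10⁻⁴ + 2.028 × 10⁻⁴ = 8.748 × 10⁻⁴, so Δρ ≈ 0.8975 kg m⁻³.
N² = (g/ρ₀)·Δρ/Δz = g·(Δρ/ρ₀)/Δz = 9.81 × 8.748 × 10⁻⁴ / 96 = 8.9394 × 10⁻⁵ s⁻².
N = √(8.9394 × 10⁻⁵) = 9.4548 × 10⁻³ rad s⁻¹ → T = 2π/N = 664.55 s ≈ 665 s.

665 s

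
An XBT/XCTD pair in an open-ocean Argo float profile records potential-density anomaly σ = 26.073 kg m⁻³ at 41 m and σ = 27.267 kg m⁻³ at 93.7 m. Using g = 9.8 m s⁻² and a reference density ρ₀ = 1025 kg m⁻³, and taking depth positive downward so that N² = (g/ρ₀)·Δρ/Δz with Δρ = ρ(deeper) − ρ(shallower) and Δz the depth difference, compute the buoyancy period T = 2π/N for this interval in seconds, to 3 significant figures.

427 s

Δρ = 1027.267 − 1026.073 = 1.194 kg m⁻³ over Δz = 93.7 − 41 = 52.7 m.
N² = (9.8/1025) × (1.194/52.7) = 2.1662 × 10⁻⁴ s⁻².
N = √(2.1662 × 10⁻⁴) = 0.014718 rad s⁻¹, so T = 2π/N = 426.90 s ≈ 427 s.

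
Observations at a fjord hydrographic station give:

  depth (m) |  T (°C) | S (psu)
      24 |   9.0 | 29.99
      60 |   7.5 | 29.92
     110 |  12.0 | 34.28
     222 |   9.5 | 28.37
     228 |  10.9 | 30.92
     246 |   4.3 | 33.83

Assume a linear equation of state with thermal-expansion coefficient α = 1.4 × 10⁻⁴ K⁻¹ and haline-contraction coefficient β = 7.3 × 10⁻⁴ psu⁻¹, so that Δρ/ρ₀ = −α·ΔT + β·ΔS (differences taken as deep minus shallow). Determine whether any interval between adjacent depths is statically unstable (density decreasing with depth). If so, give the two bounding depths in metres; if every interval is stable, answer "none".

Evaluate Δρ/ρ₀ = −αΔT + βΔS across each adjacent pair:
  24–60 m: −αΔT+βΔS = −(1.4 × 10⁻⁴)(-1.5)+(7.3 × 10⁻⁴)(-0.07) = 1.6 × 10⁻⁴ → stable
  60–110 m: −αΔT+βΔS = −(1.4 × 10⁻⁴)(+4.5)+(7.3 × 10⁻⁴)(+4.36) = 2.6 × 10⁻³ → stable
  110–222 m: −αΔT+βΔS = −(1.4 × 10⁻⁴)(-2.5)+(7.3 × 10⁻⁴)(-5.91) = -4.0 × 10⁻³ → UNSTABLE
  222–228 m: −αΔT+βΔS = −(1.4 × 10⁻⁴)(+1.4)+(7.3 × 10⁻⁴)(+2.55) = 1.7 × 10⁻³ → stable
  228–246 m: −αΔT+βΔS = −(1.4 × 10⁻⁴)(-6.6)+(7.3 × 10⁻⁴)(+2.91) = 3.0 × 10⁻³ → stable
The 110–222 m interval has Δρ < 0: lighter water underlies denser water.

110–222 m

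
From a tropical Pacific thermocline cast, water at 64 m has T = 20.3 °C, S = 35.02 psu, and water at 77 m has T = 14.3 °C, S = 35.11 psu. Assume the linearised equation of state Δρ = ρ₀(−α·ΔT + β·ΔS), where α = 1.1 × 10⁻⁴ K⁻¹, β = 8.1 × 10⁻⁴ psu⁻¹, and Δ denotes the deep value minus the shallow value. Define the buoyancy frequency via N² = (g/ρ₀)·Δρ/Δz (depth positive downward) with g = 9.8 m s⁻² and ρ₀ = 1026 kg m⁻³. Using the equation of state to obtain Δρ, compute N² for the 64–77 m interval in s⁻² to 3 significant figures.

5.52 × 10⁻⁴ s⁻²

ΔT = -6.0 K, ΔS = +0.09 psu (deep − shallow).
Δρ/ρ₀ = −αΔT + βΔS = 6.60 × 10⁻⁴ + 7.29 × 10⁻⁵ = 7.329 × 10⁻⁴, so Δρ ≈ 0.7520 kg m⁻³.
N² = (g/ρ₀)·Δρ/Δz = g·(Δρ/ρ₀)/Δz = 9.8 × 7.329 × 10⁻⁴ / 13 = 5.5249 × 10⁻⁴ s⁻² ≈ 5.52 × 10⁻⁴ s⁻².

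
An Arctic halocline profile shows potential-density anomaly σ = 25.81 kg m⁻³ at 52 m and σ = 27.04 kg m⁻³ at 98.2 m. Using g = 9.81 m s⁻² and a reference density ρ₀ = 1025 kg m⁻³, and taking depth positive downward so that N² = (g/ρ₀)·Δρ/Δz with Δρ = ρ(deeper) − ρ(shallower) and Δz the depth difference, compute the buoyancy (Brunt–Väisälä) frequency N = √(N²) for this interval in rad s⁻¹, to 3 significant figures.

Δρ = 1027.04 − 1025.81 = 1.23 kg m⁻³ over Δz = 98.2 − 52 = 46.2 m.
N² = (9.81/1025) × (1.23/46.2) = 2.5481 × 10⁻⁴ s⁻².
N = √(2.5481 × 10⁻⁴) = 0.015963 rad s⁻¹ ≈ 0.0160 rad s⁻¹.

0.0160 rad s⁻¹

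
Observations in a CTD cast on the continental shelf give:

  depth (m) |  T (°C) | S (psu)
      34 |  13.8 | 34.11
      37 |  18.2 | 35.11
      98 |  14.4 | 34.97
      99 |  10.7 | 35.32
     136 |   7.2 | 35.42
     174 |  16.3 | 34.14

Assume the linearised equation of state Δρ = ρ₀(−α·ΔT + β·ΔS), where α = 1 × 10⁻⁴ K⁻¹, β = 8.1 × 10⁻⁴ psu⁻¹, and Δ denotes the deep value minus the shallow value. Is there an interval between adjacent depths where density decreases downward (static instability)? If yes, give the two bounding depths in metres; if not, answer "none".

Evaluate Δρ/ρ₀ = −αΔT + βΔS across each adjacent pair:
  34–37 m: −αΔT+βΔS = −(1 × 10⁻⁴)(+4.4)+(8.1 × 10⁻⁴)(+1.00) = 3.7 × 10⁻⁴ → stable
  37–98 m: −αΔT+βΔS = −(1 × 10⁻⁴)(-3.8)+(8.1 × 10⁻⁴)(-0.14) = 2.7 × 10⁻⁴ → stable
  98–99 m: −αΔT+βΔS = −(1 × 10⁻⁴)(-3.7)+(8.1 × 10⁻⁴)(+0.35) = 6.5 × 10⁻⁴ → stable
  99–136 m: −αΔT+βΔS = −(1 × 10⁻⁴)(-3.5)+(8.1 × 10⁻⁴)(+0.10) = 4.3 × 10⁻⁴ → stable
  136–174 m: −αΔT+βΔS = −(1 × 10⁻⁴)(+9.1)+(8.1 × 10⁻⁴)(-1.28) = -1.9 × 10⁻³ → UNSTABLE
The 136–174 m interval has Δρ < 0: lighter water underlies denser water.

136–174 m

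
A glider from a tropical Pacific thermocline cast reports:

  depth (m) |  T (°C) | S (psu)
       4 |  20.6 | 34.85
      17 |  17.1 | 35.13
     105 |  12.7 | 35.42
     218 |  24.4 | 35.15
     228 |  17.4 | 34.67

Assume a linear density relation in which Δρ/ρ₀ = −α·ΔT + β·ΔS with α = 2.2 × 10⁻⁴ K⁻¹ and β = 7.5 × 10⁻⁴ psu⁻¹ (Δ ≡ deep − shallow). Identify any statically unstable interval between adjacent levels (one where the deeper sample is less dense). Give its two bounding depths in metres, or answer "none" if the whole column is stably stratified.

Evaluate Δρ/ρ₀ = −αΔT + βΔS across each adjacent pair:
  4–17 m: −αΔT+βΔS = −(2.2 × 10⁻⁴)(-3.5)+(7.5 × 10⁻⁴)(+0.28) = 9.8 × 10⁻⁴ → stable
  17–105 m: −αΔT+βΔS = −(2.2 × 10⁻⁴)(-4.4)+(7.5 × 10⁻⁴)(+0.29) = 1.2 × 10⁻³ → stable
  105–218 m: −αΔT+βΔS = −(2.2 × 10⁻⁴)(+11.7)+(7.5 × 10⁻⁴)(-0.27) = -2.8 × 10⁻³ → UNSTABLE
  218–228 m: −αΔT+βΔS = −(2.2 × 10⁻⁴)(-7.0)+(7.5 × 10⁻⁴)(-0.48) = 1.2 × 10⁻³ → stable
The 105–218 m interval has Δρ < 0: lighter water underlies denser water.

105–218 m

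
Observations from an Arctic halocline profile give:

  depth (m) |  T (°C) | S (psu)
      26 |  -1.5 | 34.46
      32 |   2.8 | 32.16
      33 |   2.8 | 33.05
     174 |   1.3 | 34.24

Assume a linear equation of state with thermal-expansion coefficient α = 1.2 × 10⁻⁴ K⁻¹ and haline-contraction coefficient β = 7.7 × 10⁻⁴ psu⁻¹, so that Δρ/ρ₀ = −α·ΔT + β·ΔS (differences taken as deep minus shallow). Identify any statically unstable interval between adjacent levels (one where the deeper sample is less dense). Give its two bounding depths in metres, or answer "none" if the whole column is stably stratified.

26–32 m

Evaluate Δρ/ρ₀ = −αΔT + βΔS across each adjacent pair:
  26–32 m: −αΔT+βΔS = −(1.2 × 10⁻⁴)(+4.3)+(7.7 × 10⁻⁴)(-2.30) = -2.3 × 10⁻³ → UNSTABLE
  32–33 m: −αΔT+βΔS = −(1.2 × 10⁻⁴)(+0.0)+(7.7 × 10⁻⁴)(+0.89) = 6.9 × 10⁻⁴ → stable
  33–174 m: −αΔT+βΔS = −(1.2 × 10⁻⁴)(-1.5)+(7.7 × 10⁻⁴)(+1.19) = 1.1 × 10⁻³ → stable
The 26–32 m interval has Δρ < 0: lighter water underlies denser water.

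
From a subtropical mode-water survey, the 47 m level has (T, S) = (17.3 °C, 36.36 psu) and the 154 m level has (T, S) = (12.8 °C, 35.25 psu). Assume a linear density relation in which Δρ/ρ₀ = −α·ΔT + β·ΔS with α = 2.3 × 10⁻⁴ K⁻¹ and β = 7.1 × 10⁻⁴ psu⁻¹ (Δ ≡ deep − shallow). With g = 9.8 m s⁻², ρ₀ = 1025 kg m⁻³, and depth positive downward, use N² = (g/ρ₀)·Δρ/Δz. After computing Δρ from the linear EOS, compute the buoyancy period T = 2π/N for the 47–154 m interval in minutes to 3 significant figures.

22.0 min

ΔT = -4.5 K, ΔS = -1.11 psu (deep − shallow).
Δρ/ρ₀ = −αΔT + βΔS = 1.035 × 10⁻³ − 7.881 × 10⁻⁴ = 2.469 × 10⁻⁴, so Δρ ≈ 0.2531 kg m⁻³.
N² = (g/ρ₀)·Δρ/Δz = g·(Δρ/ρ₀)/Δz = 9.8 × 2.469 × 10⁻⁴ / 107 = 2.2613 × 10⁻⁵ s⁻².
N = √(2.2613 × 10⁻⁵) = 4.7553 × 10⁻³ rad s⁻¹ → T = 2π/N = 1.3213 × 10³ s = 22.022 min ≈ 22.0 min.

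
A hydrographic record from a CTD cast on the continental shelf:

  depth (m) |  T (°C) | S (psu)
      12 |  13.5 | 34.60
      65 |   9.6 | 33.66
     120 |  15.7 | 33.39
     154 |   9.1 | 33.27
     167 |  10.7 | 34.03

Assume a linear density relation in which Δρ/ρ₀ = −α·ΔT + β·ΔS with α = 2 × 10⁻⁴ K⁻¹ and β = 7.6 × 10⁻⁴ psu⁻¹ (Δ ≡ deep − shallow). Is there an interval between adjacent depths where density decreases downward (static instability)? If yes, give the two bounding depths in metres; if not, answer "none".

Evaluate Δρ/ρ₀ = −αΔT + βΔS across each adjacent pair:
  12–65 m: −αΔT+βΔS = −(2 × 10⁻⁴)(-3.9)+(7.6 × 10⁻⁴)(-0.94) = 6.6 × 10⁻⁵ → stable
  65–120 m: −αΔT+βΔS = −(2 × 10⁻⁴)(+6.1)+(7.6 × 10⁻⁴)(-0.27) = -1.4 × 10⁻³ → UNSTABLE
  120–154 m: −αΔT+βΔS = −(2 × 10⁻⁴)(-6.6)+(7.6 × 10⁻⁴)(-0.12) = 1.2 × 10⁻³ → stable
  154–167 m: −αΔT+βΔS = −(2 × 10⁻⁴)(+1.6)+(7.6 × 10⁻⁴)(+0.76) = 2.6 × 10⁻⁴ → stable
The 65–120 m interval has Δρ < 0: lighter water underlies denser water.

65–120 m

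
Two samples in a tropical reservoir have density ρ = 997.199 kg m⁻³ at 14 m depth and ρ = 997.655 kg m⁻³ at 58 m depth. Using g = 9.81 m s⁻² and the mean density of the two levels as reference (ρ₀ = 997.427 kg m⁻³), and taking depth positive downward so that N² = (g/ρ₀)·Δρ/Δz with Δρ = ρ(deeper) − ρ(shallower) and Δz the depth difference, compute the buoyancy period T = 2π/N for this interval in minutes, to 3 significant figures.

10.4 min

Δρ = 997.655 − 997.199 = 0.456 kg m⁻³ over Δz = 58 − 14 = 44 m.
N² = (9.81/997.427) × (0.456/44) = 1.0193 × 10⁻⁴ s⁻².
N = √(1.0193 × 10⁻⁴) = 0.010096 rad s⁻¹, so T = 2π/N = 622.34 s = 10.372 min ≈ 10.4 min.
A positive N² confirms static stability across the interval.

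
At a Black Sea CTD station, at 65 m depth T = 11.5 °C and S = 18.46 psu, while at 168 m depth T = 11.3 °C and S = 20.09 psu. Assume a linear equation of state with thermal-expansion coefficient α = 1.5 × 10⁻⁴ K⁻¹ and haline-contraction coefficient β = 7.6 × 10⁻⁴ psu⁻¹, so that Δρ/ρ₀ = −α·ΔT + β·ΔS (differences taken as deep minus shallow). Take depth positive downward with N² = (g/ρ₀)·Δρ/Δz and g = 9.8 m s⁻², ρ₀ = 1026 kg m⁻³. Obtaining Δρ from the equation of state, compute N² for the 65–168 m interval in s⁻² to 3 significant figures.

1.21 × 10⁻⁴ s⁻²

ΔT = -0.2 K, ΔS = +1.63 psu (deep − shallow).
Δρ/ρ₀ = −αΔT + βΔS = 3.00 × 10⁻⁵ + 1.2388 × 10⁻³ = 1.2688 × 10⁻³, so Δρ ≈ 1.302 kg m⁻³.
N² = (g/ρ₀)·Δρ/Δz = g·(Δρ/ρ₀)/Δz = 9.8 × 1.2688 × 10⁻³ / 103 = 1.2072 × 10⁻⁴ s⁻² ≈ 1.21 × 10⁻⁴ s⁻².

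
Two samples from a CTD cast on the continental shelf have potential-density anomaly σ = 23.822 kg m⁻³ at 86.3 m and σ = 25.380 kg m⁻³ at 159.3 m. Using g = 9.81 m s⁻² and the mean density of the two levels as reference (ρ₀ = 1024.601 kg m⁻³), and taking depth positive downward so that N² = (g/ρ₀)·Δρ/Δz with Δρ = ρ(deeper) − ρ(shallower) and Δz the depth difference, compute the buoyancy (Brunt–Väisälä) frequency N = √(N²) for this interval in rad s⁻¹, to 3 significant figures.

Δρ = 1025.380 − 1023.822 = 1.558 kg m⁻³ over Δz = 159.3 − 86.3 = 73 m.
N² = (9.81/1024.601) × (1.558/73) = 2.0434 × 10⁻⁴ s⁻².
N = √(2.0434 × 10⁻⁴) = 0.014295 rad s⁻¹ ≈ 0.0143 rad s⁻¹.

0.0143 rad s⁻¹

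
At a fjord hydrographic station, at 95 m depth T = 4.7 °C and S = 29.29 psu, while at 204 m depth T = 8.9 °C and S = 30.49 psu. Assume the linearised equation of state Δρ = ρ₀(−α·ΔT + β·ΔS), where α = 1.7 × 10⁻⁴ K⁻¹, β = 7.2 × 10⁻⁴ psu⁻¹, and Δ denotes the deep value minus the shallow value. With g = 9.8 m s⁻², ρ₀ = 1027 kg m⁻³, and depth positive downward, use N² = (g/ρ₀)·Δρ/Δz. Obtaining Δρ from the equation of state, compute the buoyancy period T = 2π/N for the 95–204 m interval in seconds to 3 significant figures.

ΔT = +4.2 K, ΔS = +1.20 psu (deep − shallow).
Δρ/ρ₀ = −αΔT + βΔS = -7.14 × 10⁻⁴ + 8.64 × 10⁻⁴ = 1.50 × 10⁻⁴, so Δρ ≈ 0.1540 kg m⁻³.
N² = (g/ρ₀)·Δρ/Δz = g·(Δρ/ρ₀)/Δz = 9.8 × 1.50 × 10⁻⁴ / 109 = 1.3486 × 10⁻⁵ s⁻².
N = √(1.3486 × 10⁻⁵) = 3.6723 × 10⁻³ rad s⁻¹ → T = 2π/N = 1.7110 × 10³ s ≈ 1.71 × 10³ s.

1.71 × 10³ s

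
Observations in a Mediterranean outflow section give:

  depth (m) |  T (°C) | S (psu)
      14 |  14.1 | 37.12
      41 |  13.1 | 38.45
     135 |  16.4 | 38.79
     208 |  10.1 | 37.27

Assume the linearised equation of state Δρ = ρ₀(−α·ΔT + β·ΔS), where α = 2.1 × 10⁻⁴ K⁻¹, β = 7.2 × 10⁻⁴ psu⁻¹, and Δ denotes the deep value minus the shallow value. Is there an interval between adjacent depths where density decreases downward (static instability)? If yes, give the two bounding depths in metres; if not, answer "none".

41–135 m

Evaluate Δρ/ρ₀ = −αΔT + βΔS across each adjacent pair:
  14–41 m: −αΔT+βΔS = −(2.1 × 10⁻⁴)(-1.0)+(7.2 × 10⁻⁴)(+1.33) = 1.2 × 10⁻³ → stable
  41–135 m: −αΔT+βΔS = −(2.1 × 10⁻⁴)(+3.3)+(7.2 × 10⁻⁴)(+0.34) = -4.5 × 10⁻⁴ → UNSTABLE
  135–208 m: −αΔT+βΔS = −(2.1 × 10⁻⁴)(-6.3)+(7.2 × 10⁻⁴)(-1.52) = 2.3 × 10⁻⁴ → stable
The 41–135 m interval has Δρ < 0: lighter water underlies denser water.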